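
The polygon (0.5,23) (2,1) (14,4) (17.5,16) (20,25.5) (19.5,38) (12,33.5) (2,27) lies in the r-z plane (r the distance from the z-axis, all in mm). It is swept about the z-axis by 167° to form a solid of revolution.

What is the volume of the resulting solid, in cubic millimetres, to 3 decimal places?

Volume = 14401.957 mm³

Profile (r,z), 8 vertices: (0.5,23) (2,1) (14,4) (17.5,16) (20,25.5) (19.5,38) (12,33.5) (2,27)
edge 0: (0.5,23)→(2,1)  cross = 0.5·1 − 2·23 = -45.5000; (r_i+r_j)·cross = 2.5·-45.5000 = -113.7500
edge 1: (2,1)→(14,4)  cross = 2·4 − 14·1 = -6.0000; (r_i+r_j)·cross = 16·-6.0000 = -96.0000
edge 2: (14,4)→(17.5,16)  cross = 14·16 − 17.5·4 = 154.0000; (r_i+r_j)·cross = 31.5·154.0000 = 4851.0000
edge 3: (17.5,16)→(20,25.5)  cross = 17.5·25.5 − 20·16 = 126.2500; (r_i+r_j)·cross = 37.5·126.2500 = 4734.3750
edge 4: (20,25.5)→(19.5,38)  cross = 20·38 − 19.5·25.5 = 262.7500; (r_i+r_j)·cross = 39.5·262.7500 = 10378.6250
edge 5: (19.5,38)→(12,33.5)  cross = 19.5·33.5 − 12·38 = 197.2500; (r_i+r_j)·cross = 31.5·197.2500 = 6213.3750
edge 6: (12,33.5)→(2,27)  cross = 12·27 − 2·33.5 = 257.0000; (r_i+r_j)·cross = 14·257.0000 = 3598.0000
edge 7: (2,27)→(0.5,23)  cross = 2·23 − 0.5·27 = 32.5000; (r_i+r_j)·cross = 2.5·32.5000 = 81.2500
Σcross = 978.2500 → A = |Σcross|/2 = 489.1250 mm²
Σ(r_i+r_j)·cross = 29646.8750 → first moment M = |Σ|/6 = 4941.1458
R_c = M/A = 4941.1458/489.1250 = 10.1020 mm
θ = 167° = 2.914700 rad
V = θ·R_c·A = 2.914700·10.1020·489.1250 = 14401.957 mm³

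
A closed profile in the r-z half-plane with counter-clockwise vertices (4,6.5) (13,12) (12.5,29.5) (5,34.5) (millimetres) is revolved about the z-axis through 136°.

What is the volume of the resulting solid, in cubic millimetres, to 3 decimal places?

Profile (r,z), 4 vertices: (4,6.5) (13,12) (12.5,29.5) (5,34.5)
edge 0: (4,6.5)→(13,12)  cross = 4·12 − 13·6.5 = -36.5000; (r_i+r_j)·cross = 17·-36.5000 = -620.5000
edge 1: (13,12)→(12.5,29.5)  cross = 13·29.5 − 12.5·12 = 233.5000; (r_i+r_j)·cross = 25.5·233.5000 = 5954.2500
edge 2: (12.5,29.5)→(5,34.5)  cross = 12.5·34.5 − 5·29.5 = 283.7500; (r_i+r_j)·cross = 17.5·283.7500 = 4965.6250
edge 3: (5,34.5)→(4,6.5)  cross = 5·6.5 − 4·34.5 = -105.5000; (r_i+r_j)·cross = 9·-105.5000 = -949.5000
Σcross = 375.2500 → A = |Σcross|/2 = 187.6250 mm²
Σ(r_i+r_j)·cross = 9349.8750 → first moment M = |Σ|/6 = 1558.3125
R_c = M/A = 1558.3125/187.6250 = 8.3055 mm
θ = 136° = 2.373648 rad
V = θ·R_c·A = 2.373648·8.3055·187.6250 = 3698.885 mm³

Volume = 3698.885 mm³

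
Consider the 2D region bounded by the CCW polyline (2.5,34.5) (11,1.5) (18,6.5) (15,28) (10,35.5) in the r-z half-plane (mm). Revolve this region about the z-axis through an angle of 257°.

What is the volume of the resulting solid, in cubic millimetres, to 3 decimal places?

Profile (r,z), 5 vertices: (2.5,34.5) (11,1.5) (18,6.5) (15,28) (10,35.5)
edge 0: (2.5,34.5)→(11,1.5)  cross = 2.5·1.5 − 11·34.5 = -375.7500; (r_i+r_j)·cross = 13.5·-375.7500 = -5072.6250
edge 1: (11,1.5)→(18,6.5)  cross = 11·6.5 − 18·1.5 = 44.5000; (r_i+r_j)·cross = 29·44.5000 = 1290.5000
edge 2: (18,6.5)→(15,28)  cross = 18·28 − 15·6.5 = 406.5000; (r_i+r_j)·cross = 33·406.5000 = 13414.5000
edge 3: (15,28)→(10,35.5)  cross = 15·35.5 − 10·28 = 252.5000; (r_i+r_j)·cross = 25·252.5000 = 6312.5000
edge 4: (10,35.5)→(2.5,34.5)  cross = 10·34.5 − 2.5·35.5 = 256.2500; (r_i+r_j)·cross = 12.5·256.2500 = 3203.1250
Σcross = 584.0000 → A = |Σcross|/2 = 292.0000 mm²
Σ(r_i+r_j)·cross = 19148.0000 → first moment M = |Σ|/6 = 3191.3333
R_c = M/A = 3191.3333/292.0000 = 10.9292 mm
θ = 257° = 4.485496 rad
V = θ·R_c·A = 4.485496·10.9292·292.0000 = 14314.713 mm³

Volume = 14314.713 mm³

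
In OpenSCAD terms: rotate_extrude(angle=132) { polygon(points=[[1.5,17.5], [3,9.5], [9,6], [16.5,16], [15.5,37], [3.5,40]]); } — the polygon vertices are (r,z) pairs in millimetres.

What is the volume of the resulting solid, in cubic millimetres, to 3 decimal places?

Profile (r,z), 6 vertices: (1.5,17.5) (3,9.5) (9,6) (16.5,16) (15.5,37) (3.5,40)
edge 0: (1.5,17.5)→(3,9.5)  cross = 1.5·9.5 − 3·17.5 = -38.2500; (r_i+r_j)·cross = 4.5·-38.2500 = -172.1250
edge 1: (3,9.5)→(9,6)  cross = 3·6 − 9·9.5 = -67.5000; (r_i+r_j)·cross = 12·-67.5000 = -810.0000
edge 2: (9,6)→(16.5,16)  cross = 9·16 − 16.5·6 = 45.0000; (r_i+r_j)·cross = 25.5·45.0000 = 1147.5000
edge 3: (16.5,16)→(15.5,37)  cross = 16.5·37 − 15.5·16 = 362.5000; (r_i+r_j)·cross = 32·362.5000 = 11600.0000
edge 4: (15.5,37)→(3.5,40)  cross = 15.5·40 − 3.5·37 = 490.5000; (r_i+r_j)·cross = 19·490.5000 = 9319.5000
edge 5: (3.5,40)→(1.5,17.5)  cross = 3.5·17.5 − 1.5·40 = 1.2500; (r_i+r_j)·cross = 5·1.2500 = 6.2500
Σcross = 793.5000 → A = |Σcross|/2 = 396.7500 mm²
Σ(r_i+r_j)·cross = 21091.1250 → first moment M = |Σ|/6 = 3515.1875
R_c = M/A = 3515.1875/396.7500 = 8.8600 mm
θ = 132° = 2.303835 rad
V = θ·R_c·A = 2.303835·8.8600·396.7500 = 8098.411 mm³

Volume = 8098.411 mm³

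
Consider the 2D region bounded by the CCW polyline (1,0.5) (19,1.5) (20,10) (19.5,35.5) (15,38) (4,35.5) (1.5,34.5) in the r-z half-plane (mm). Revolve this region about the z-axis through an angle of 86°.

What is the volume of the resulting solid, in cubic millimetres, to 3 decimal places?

Volume = 10313.505 mm³

Profile (r,z), 7 vertices: (1,0.5) (19,1.5) (20,10) (19.5,35.5) (15,38) (4,35.5) (1.5,34.5)
edge 0: (1,0.5)→(19,1.5)  cross = 1·1.5 − 19·0.5 = -8.0000; (r_i+r_j)·cross = 20·-8.0000 = -160.0000
edge 1: (19,1.5)→(20,10)  cross = 19·10 − 20·1.5 = 160.0000; (r_i+r_j)·cross = 39·160.0000 = 6240.0000
edge 2: (20,10)→(19.5,35.5)  cross = 20·35.5 − 19.5·10 = 515.0000; (r_i+r_j)·cross = 39.5·515.0000 = 20342.5000
edge 3: (19.5,35.5)→(15,38)  cross = 19.5·38 − 15·35.5 = 208.5000; (r_i+r_j)·cross = 34.5·208.5000 = 7193.2500
edge 4: (15,38)→(4,35.5)  cross = 15·35.5 − 4·38 = 380.5000; (r_i+r_j)·cross = 19·380.5000 = 7229.5000
edge 5: (4,35.5)→(1.5,34.5)  cross = 4·34.5 − 1.5·35.5 = 84.7500; (r_i+r_j)·cross = 5.5·84.7500 = 466.1250
edge 6: (1.5,34.5)→(1,0.5)  cross = 1.5·0.5 − 1·34.5 = -33.7500; (r_i+r_j)·cross = 2.5·-33.7500 = -84.3750
Σcross = 1307.0000 → A = |Σcross|/2 = 653.5000 mm²
Σ(r_i+r_j)·cross = 41227.0000 → first moment M = |Σ|/6 = 6871.1667
R_c = M/A = 6871.1667/653.5000 = 10.5144 mm
θ = 86° = 1.500983 rad
V = θ·R_c·A = 1.500983·10.5144·653.5000 = 10313.505 mm³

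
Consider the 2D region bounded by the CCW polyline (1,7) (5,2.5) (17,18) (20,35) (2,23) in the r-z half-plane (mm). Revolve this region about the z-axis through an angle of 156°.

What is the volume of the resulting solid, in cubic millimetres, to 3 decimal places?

Profile (r,z), 5 vertices: (1,7) (5,2.5) (17,18) (20,35) (2,23)
edge 0: (1,7)→(5,2.5)  cross = 1·2.5 − 5·7 = -32.5000; (r_i+r_j)·cross = 6·-32.5000 = -195.0000
edge 1: (5,2.5)→(17,18)  cross = 5·18 − 17·2.5 = 47.5000; (r_i+r_j)·cross = 22·47.5000 = 1045.0000
edge 2: (17,18)→(20,35)  cross = 17·35 − 20·18 = 235.0000; (r_i+r_j)·cross = 37·235.0000 = 8695.0000
edge 3: (20,35)→(2,23)  cross = 20·23 − 2·35 = 390.0000; (r_i+r_j)·cross = 22·390.0000 = 8580.0000
edge 4: (2,23)→(1,7)  cross = 2·7 − 1·23 = -9.0000; (r_i+r_j)·cross = 3·-9.0000 = -27.0000
Σcross = 631.0000 → A = |Σcross|/2 = 315.5000 mm²
Σ(r_i+r_j)·cross = 18098.0000 → first moment M = |Σ|/6 = 3016.3333
R_c = M/A = 3016.3333/315.5000 = 9.5605 mm
θ = 156° = 2.722714 rad
V = θ·R_c·A = 2.722714·9.5605·315.5000 = 8212.612 mm³

Volume = 8212.612 mm³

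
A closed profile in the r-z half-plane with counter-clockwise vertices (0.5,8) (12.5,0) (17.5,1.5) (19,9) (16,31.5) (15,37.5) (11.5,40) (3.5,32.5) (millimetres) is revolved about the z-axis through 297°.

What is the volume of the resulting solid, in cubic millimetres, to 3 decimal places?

Volume = 27521.716 mm³

Profile (r,z), 8 vertices: (0.5,8) (12.5,0) (17.5,1.5) (19,9) (16,31.5) (15,37.5) (11.5,40) (3.5,32.5)
edge 0: (0.5,8)→(12.5,0)  cross = 0.5·0 − 12.5·8 = -100.0000; (r_i+r_j)·cross = 13·-100.0000 = -1300.0000
edge 1: (12.5,0)→(17.5,1.5)  cross = 12.5·1.5 − 17.5·0 = 18.7500; (r_i+r_j)·cross = 30·18.7500 = 562.5000
edge 2: (17.5,1.5)→(19,9)  cross = 17.5·9 − 19·1.5 = 129.0000; (r_i+r_j)·cross = 36.5·129.0000 = 4708.5000
edge 3: (19,9)→(16,31.5)  cross = 19·31.5 − 16·9 = 454.5000; (r_i+r_j)·cross = 35·454.5000 = 15907.5000
edge 4: (16,31.5)→(15,37.5)  cross = 16·37.5 − 15·31.5 = 127.5000; (r_i+r_j)·cross = 31·127.5000 = 3952.5000
edge 5: (15,37.5)→(11.5,40)  cross = 15·40 − 11.5·37.5 = 168.7500; (r_i+r_j)·cross = 26.5·168.7500 = 4471.8750
edge 6: (11.5,40)→(3.5,32.5)  cross = 11.5·32.5 − 3.5·40 = 233.7500; (r_i+r_j)·cross = 15·233.7500 = 3506.2500
edge 7: (3.5,32.5)→(0.5,8)  cross = 3.5·8 − 0.5·32.5 = 11.7500; (r_i+r_j)·cross = 4·11.7500 = 47.0000
Σcross = 1044.0000 → A = |Σcross|/2 = 522.0000 mm²
Σ(r_i+r_j)·cross = 31856.1250 → first moment M = |Σ|/6 = 5309.3542
R_c = M/A = 5309.3542/522.0000 = 10.1712 mm
θ = 297° = 5.183628 rad
V = θ·R_c·A = 5.183628·10.1712·522.0000 = 27521.716 mm³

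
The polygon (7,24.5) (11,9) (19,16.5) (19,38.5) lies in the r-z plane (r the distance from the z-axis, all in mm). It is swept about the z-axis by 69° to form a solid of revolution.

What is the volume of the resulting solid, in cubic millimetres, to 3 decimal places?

Profile (r,z), 4 vertices: (7,24.5) (11,9) (19,16.5) (19,38.5)
edge 0: (7,24.5)→(11,9)  cross = 7·9 − 11·24.5 = -206.5000; (r_i+r_j)·cross = 18·-206.5000 = -3717.0000
edge 1: (11,9)→(19,16.5)  cross = 11·16.5 − 19·9 = 10.5000; (r_i+r_j)·cross = 30·10.5000 = 315.0000
edge 2: (19,16.5)→(19,38.5)  cross = 19·38.5 − 19·16.5 = 418.0000; (r_i+r_j)·cross = 38·418.0000 = 15884.0000
edge 3: (19,38.5)→(7,24.5)  cross = 19·24.5 − 7·38.5 = 196.0000; (r_i+r_j)·cross = 26·196.0000 = 5096.0000
Σcross = 418.0000 → A = |Σcross|/2 = 209.0000 mm²
Σ(r_i+r_j)·cross = 17578.0000 → first moment M = |Σ|/6 = 2929.6667
R_c = M/A = 2929.6667/209.0000 = 14.0175 mm
θ = 69° = 1.204277 rad
V = θ·R_c·A = 1.204277·14.0175·209.0000 = 3528.131 mm³

Volume = 3528.131 mm³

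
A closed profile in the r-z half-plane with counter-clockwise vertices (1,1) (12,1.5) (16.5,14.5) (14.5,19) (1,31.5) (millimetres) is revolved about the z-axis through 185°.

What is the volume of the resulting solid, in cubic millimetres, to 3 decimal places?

Volume = 7556.607 mm³

Profile (r,z), 5 vertices: (1,1) (12,1.5) (16.5,14.5) (14.5,19) (1,31.5)
edge 0: (1,1)→(12,1.5)  cross = 1·1.5 − 12·1 = -10.5000; (r_i+r_j)·cross = 13·-10.5000 = -136.5000
edge 1: (12,1.5)→(16.5,14.5)  cross = 12·14.5 − 16.5·1.5 = 149.2500; (r_i+r_j)·cross = 28.5·149.2500 = 4253.6250
edge 2: (16.5,14.5)→(14.5,19)  cross = 16.5·19 − 14.5·14.5 = 103.2500; (r_i+r_j)·cross = 31·103.2500 = 3200.7500
edge 3: (14.5,19)→(1,31.5)  cross = 14.5·31.5 − 1·19 = 437.7500; (r_i+r_j)·cross = 15.5·437.7500 = 6785.1250
edge 4: (1,31.5)→(1,1)  cross = 1·1 − 1·31.5 = -30.5000; (r_i+r_j)·cross = 2·-30.5000 = -61.0000
Σcross = 649.2500 → A = |Σcross|/2 = 324.6250 mm²
Σ(r_i+r_j)·cross = 14042.0000 → first moment M = |Σ|/6 = 2340.3333
R_c = M/A = 2340.3333/324.6250 = 7.2093 mm
θ = 185° = 3.228859 rad
V = θ·R_c·A = 3.228859·7.2093·324.6250 = 7556.607 mm³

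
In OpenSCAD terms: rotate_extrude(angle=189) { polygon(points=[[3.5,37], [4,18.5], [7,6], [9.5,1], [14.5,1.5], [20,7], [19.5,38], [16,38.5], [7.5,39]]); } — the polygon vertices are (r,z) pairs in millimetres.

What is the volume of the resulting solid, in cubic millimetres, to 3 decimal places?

Profile (r,z), 9 vertices: (3.5,37) (4,18.5) (7,6) (9.5,1) (14.5,1.5) (20,7) (19.5,38) (16,38.5) (7.5,39)
edge 0: (3.5,37)→(4,18.5)  cross = 3.5·18.5 − 4·37 = -83.2500; (r_i+r_j)·cross = 7.5·-83.2500 = -624.3750
edge 1: (4,18.5)→(7,6)  cross = 4·6 − 7·18.5 = -105.5000; (r_i+r_j)·cross = 11·-105.5000 = -1160.5000
edge 2: (7,6)→(9.5,1)  cross = 7·1 − 9.5·6 = -50.0000; (r_i+r_j)·cross = 16.5·-50.0000 = -825.0000
edge 3: (9.5,1)→(14.5,1.5)  cross = 9.5·1.5 − 14.5·1 = -0.2500; (r_i+r_j)·cross = 24·-0.2500 = -6.0000
edge 4: (14.5,1.5)→(20,7)  cross = 14.5·7 − 20·1.5 = 71.5000; (r_i+r_j)·cross = 34.5·71.5000 = 2466.7500
edge 5: (20,7)→(19.5,38)  cross = 20·38 − 19.5·7 = 623.5000; (r_i+r_j)·cross = 39.5·623.5000 = 24628.2500
edge 6: (19.5,38)→(16,38.5)  cross = 19.5·38.5 − 16·38 = 142.7500; (r_i+r_j)·cross = 35.5·142.7500 = 5067.6250
edge 7: (16,38.5)→(7.5,39)  cross = 16·39 − 7.5·38.5 = 335.2500; (r_i+r_j)·cross = 23.5·335.2500 = 7878.3750
edge 8: (7.5,39)→(3.5,37)  cross = 7.5·37 − 3.5·39 = 141.0000; (r_i+r_j)·cross = 11·141.0000 = 1551.0000
Σcross = 1075.0000 → A = |Σcross|/2 = 537.5000 mm²
Σ(r_i+r_j)·cross = 38976.1250 → first moment M = |Σ|/6 = 6496.0208
R_c = M/A = 6496.0208/537.5000 = 12.0856 mm
θ = 189° = 3.298672 rad
V = θ·R_c·A = 3.298672·12.0856·537.5000 = 21428.244 mm³

Volume = 21428.244 mm³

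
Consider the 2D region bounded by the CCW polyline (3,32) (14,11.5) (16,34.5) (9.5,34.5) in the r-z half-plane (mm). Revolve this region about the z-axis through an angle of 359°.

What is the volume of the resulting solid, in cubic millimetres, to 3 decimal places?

Profile (r,z), 4 vertices: (3,32) (14,11.5) (16,34.5) (9.5,34.5)
edge 0: (3,32)→(14,11.5)  cross = 3·11.5 − 14·32 = -413.5000; (r_i+r_j)·cross = 17·-413.5000 = -7029.5000
edge 1: (14,11.5)→(16,34.5)  cross = 14·34.5 − 16·11.5 = 299.0000; (r_i+r_j)·cross = 30·299.0000 = 8970.0000
edge 2: (16,34.5)→(9.5,34.5)  cross = 16·34.5 − 9.5·34.5 = 224.2500; (r_i+r_j)·cross = 25.5·224.2500 = 5718.3750
edge 3: (9.5,34.5)→(3,32)  cross = 9.5·32 − 3·34.5 = 200.5000; (r_i+r_j)·cross = 12.5·200.5000 = 2506.2500
Σcross = 310.2500 → A = |Σcross|/2 = 155.1250 mm²
Σ(r_i+r_j)·cross = 10165.1250 → first moment M = |Σ|/6 = 1694.1875
R_c = M/A = 1694.1875/155.1250 = 10.9214 mm
θ = 359° = 6.265732 rad
V = θ·R_c·A = 6.265732·10.9214·155.1250 = 10615.325 mm³

Volume = 10615.325 mm³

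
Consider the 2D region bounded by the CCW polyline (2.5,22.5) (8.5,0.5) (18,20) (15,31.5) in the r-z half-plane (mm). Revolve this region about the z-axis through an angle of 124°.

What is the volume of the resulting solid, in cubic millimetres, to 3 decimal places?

Profile (r,z), 4 vertices: (2.5,22.5) (8.5,0.5) (18,20) (15,31.5)
edge 0: (2.5,22.5)→(8.5,0.5)  cross = 2.5·0.5 − 8.5·22.5 = -190.0000; (r_i+r_j)·cross = 11·-190.0000 = -2090.0000
edge 1: (8.5,0.5)→(18,20)  cross = 8.5·20 − 18·0.5 = 161.0000; (r_i+r_j)·cross = 26.5·161.0000 = 4266.5000
edge 2: (18,20)→(15,31.5)  cross = 18·31.5 − 15·20 = 267.0000; (r_i+r_j)·cross = 33·267.0000 = 8811.0000
edge 3: (15,31.5)→(2.5,22.5)  cross = 15·22.5 − 2.5·31.5 = 258.7500; (r_i+r_j)·cross = 17.5·258.7500 = 4528.1250
Σcross = 496.7500 → A = |Σcross|/2 = 248.3750 mm²
Σ(r_i+r_j)·cross = 15515.6250 → first moment M = |Σ|/6 = 2585.9375
R_c = M/A = 2585.9375/248.3750 = 10.4114 mm
θ = 124° = 2.164208 rad
V = θ·R_c·A = 2.164208·10.4114·248.3750 = 5596.507 mm³

Volume = 5596.507 mm³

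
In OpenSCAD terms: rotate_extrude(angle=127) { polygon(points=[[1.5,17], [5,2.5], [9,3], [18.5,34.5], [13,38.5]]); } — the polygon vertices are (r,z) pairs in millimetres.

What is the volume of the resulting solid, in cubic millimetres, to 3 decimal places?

Volume = 6300.456 mm³

Profile (r,z), 5 vertices: (1.5,17) (5,2.5) (9,3) (18.5,34.5) (13,38.5)
edge 0: (1.5,17)→(5,2.5)  cross = 1.5·2.5 − 5·17 = -81.2500; (r_i+r_j)·cross = 6.5·-81.2500 = -528.1250
edge 1: (5,2.5)→(9,3)  cross = 5·3 − 9·2.5 = -7.5000; (r_i+r_j)·cross = 14·-7.5000 = -105.0000
edge 2: (9,3)→(18.5,34.5)  cross = 9·34.5 − 18.5·3 = 255.0000; (r_i+r_j)·cross = 27.5·255.0000 = 7012.5000
edge 3: (18.5,34.5)→(13,38.5)  cross = 18.5·38.5 − 13·34.5 = 263.7500; (r_i+r_j)·cross = 31.5·263.7500 = 8308.1250
edge 4: (13,38.5)→(1.5,17)  cross = 13·17 − 1.5·38.5 = 163.2500; (r_i+r_j)·cross = 14.5·163.2500 = 2367.1250
Σcross = 593.2500 → A = |Σcross|/2 = 296.6250 mm²
Σ(r_i+r_j)·cross = 17054.6250 → first moment M = |Σ|/6 = 2842.4375
R_c = M/A = 2842.4375/296.6250 = 9.5826 mm
θ = 127° = 2.216568 rad
V = θ·R_c·A = 2.216568·9.5826·296.6250 = 6300.456 mm³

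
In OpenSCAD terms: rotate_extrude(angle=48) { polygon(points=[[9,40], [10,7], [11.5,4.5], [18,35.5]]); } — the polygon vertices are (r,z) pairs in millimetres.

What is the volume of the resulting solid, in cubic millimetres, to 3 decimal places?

Volume = 1857.187 mm³

Profile (r,z), 4 vertices: (9,40) (10,7) (11.5,4.5) (18,35.5)
edge 0: (9,40)→(10,7)  cross = 9·7 − 10·40 = -337.0000; (r_i+r_j)·cross = 19·-337.0000 = -6403.0000
edge 1: (10,7)→(11.5,4.5)  cross = 10·4.5 − 11.5·7 = -35.5000; (r_i+r_j)·cross = 21.5·-35.5000 = -763.2500
edge 2: (11.5,4.5)→(18,35.5)  cross = 11.5·35.5 − 18·4.5 = 327.2500; (r_i+r_j)·cross = 29.5·327.2500 = 9653.8750
edge 3: (18,35.5)→(9,40)  cross = 18·40 − 9·35.5 = 400.5000; (r_i+r_j)·cross = 27·400.5000 = 10813.5000
Σcross = 355.2500 → A = |Σcross|/2 = 177.6250 mm²
Σ(r_i+r_j)·cross = 13301.1250 → first moment M = |Σ|/6 = 2216.8542
R_c = M/A = 2216.8542/177.6250 = 12.4805 mm
θ = 48° = 0.837758 rad
V = θ·R_c·A = 0.837758·12.4805·177.6250 = 1857.187 mm³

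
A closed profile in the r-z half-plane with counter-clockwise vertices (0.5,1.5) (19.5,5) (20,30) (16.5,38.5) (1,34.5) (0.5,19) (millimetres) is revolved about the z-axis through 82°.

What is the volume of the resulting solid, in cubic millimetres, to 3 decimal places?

Volume = 9050.242 mm³

Profile (r,z), 6 vertices: (0.5,1.5) (19.5,5) (20,30) (16.5,38.5) (1,34.5) (0.5,19)
edge 0: (0.5,1.5)→(19.5,5)  cross = 0.5·5 − 19.5·1.5 = -26.7500; (r_i+r_j)·cross = 20·-26.7500 = -535.0000
edge 1: (19.5,5)→(20,30)  cross = 19.5·30 − 20·5 = 485.0000; (r_i+r_j)·cross = 39.5·485.0000 = 19157.5000
edge 2: (20,30)→(16.5,38.5)  cross = 20·38.5 − 16.5·30 = 275.0000; (r_i+r_j)·cross = 36.5·275.0000 = 10037.5000
edge 3: (16.5,38.5)→(1,34.5)  cross = 16.5·34.5 − 1·38.5 = 530.7500; (r_i+r_j)·cross = 17.5·530.7500 = 9288.1250
edge 4: (1,34.5)→(0.5,19)  cross = 1·19 − 0.5·34.5 = 1.7500; (r_i+r_j)·cross = 1.5·1.7500 = 2.6250
edge 5: (0.5,19)→(0.5,1.5)  cross = 0.5·1.5 − 0.5·19 = -8.7500; (r_i+r_j)·cross = 1·-8.7500 = -8.7500
Σcross = 1257.0000 → A = |Σcross|/2 = 628.5000 mm²
Σ(r_i+r_j)·cross = 37942.0000 → first moment M = |Σ|/6 = 6323.6667
R_c = M/A = 6323.6667/628.5000 = 10.0615 mm
θ = 82° = 1.431170 rad
V = θ·R_c·A = 1.431170·10.0615·628.5000 = 9050.242 mm³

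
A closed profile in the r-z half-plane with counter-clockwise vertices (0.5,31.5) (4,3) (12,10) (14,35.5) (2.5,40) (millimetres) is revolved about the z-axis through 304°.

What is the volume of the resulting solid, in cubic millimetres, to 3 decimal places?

Profile (r,z), 5 vertices: (0.5,31.5) (4,3) (12,10) (14,35.5) (2.5,40)
edge 0: (0.5,31.5)→(4,3)  cross = 0.5·3 − 4·31.5 = -124.5000; (r_i+r_j)·cross = 4.5·-124.5000 = -560.2500
edge 1: (4,3)→(12,10)  cross = 4·10 − 12·3 = 4.0000; (r_i+r_j)·cross = 16·4.0000 = 64.0000
edge 2: (12,10)→(14,35.5)  cross = 12·35.5 − 14·10 = 286.0000; (r_i+r_j)·cross = 26·286.0000 = 7436.0000
edge 3: (14,35.5)→(2.5,40)  cross = 14·40 − 2.5·35.5 = 471.2500; (r_i+r_j)·cross = 16.5·471.2500 = 7775.6250
edge 4: (2.5,40)→(0.5,31.5)  cross = 2.5·31.5 − 0.5·40 = 58.7500; (r_i+r_j)·cross = 3·58.7500 = 176.2500
Σcross = 695.5000 → A = |Σcross|/2 = 347.7500 mm²
Σ(r_i+r_j)·cross = 14891.6250 → first moment M = |Σ|/6 = 2481.9375
R_c = M/A = 2481.9375/347.7500 = 7.1371 mm
θ = 304° = 5.305801 rad
V = θ·R_c·A = 5.305801·7.1371·347.7500 = 13168.666 mm³

Volume = 13168.666 mm³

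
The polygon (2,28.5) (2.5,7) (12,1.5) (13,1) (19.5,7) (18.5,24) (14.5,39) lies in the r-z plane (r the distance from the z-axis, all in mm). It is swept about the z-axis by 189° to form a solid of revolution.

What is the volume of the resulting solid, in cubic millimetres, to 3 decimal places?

Profile (r,z), 7 vertices: (2,28.5) (2.5,7) (12,1.5) (13,1) (19.5,7) (18.5,24) (14.5,39)
edge 0: (2,28.5)→(2.5,7)  cross = 2·7 − 2.5·28.5 = -57.2500; (r_i+r_j)·cross = 4.5·-57.2500 = -257.6250
edge 1: (2.5,7)→(12,1.5)  cross = 2.5·1.5 − 12·7 = -80.2500; (r_i+r_j)·cross = 14.5·-80.2500 = -1163.6250
edge 2: (12,1.5)→(13,1)  cross = 12·1 − 13·1.5 = -7.5000; (r_i+r_j)·cross = 25·-7.5000 = -187.5000
edge 3: (13,1)→(19.5,7)  cross = 13·7 − 19.5·1 = 71.5000; (r_i+r_j)·cross = 32.5·71.5000 = 2323.7500
edge 4: (19.5,7)→(18.5,24)  cross = 19.5·24 − 18.5·7 = 338.5000; (r_i+r_j)·cross = 38·338.5000 = 12863.0000
edge 5: (18.5,24)→(14.5,39)  cross = 18.5·39 − 14.5·24 = 373.5000; (r_i+r_j)·cross = 33·373.5000 = 12325.5000
edge 6: (14.5,39)→(2,28.5)  cross = 14.5·28.5 − 2·39 = 335.2500; (r_i+r_j)·cross = 16.5·335.2500 = 5531.6250
Σcross = 973.7500 → A = |Σcross|/2 = 486.8750 mm²
Σ(r_i+r_j)·cross = 31435.1250 → first moment M = |Σ|/6 = 5239.1875
R_c = M/A = 5239.1875/486.8750 = 10.7608 mm
θ = 189° = 3.298672 rad
V = θ·R_c·A = 3.298672·10.7608·486.8750 = 17282.363 mm³

Volume = 17282.363 mm³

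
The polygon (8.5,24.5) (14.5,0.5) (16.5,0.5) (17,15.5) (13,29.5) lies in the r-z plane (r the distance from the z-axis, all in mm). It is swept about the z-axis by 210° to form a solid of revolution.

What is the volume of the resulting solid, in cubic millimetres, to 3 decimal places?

Volume = 6496.857 mm³

Profile (r,z), 5 vertices: (8.5,24.5) (14.5,0.5) (16.5,0.5) (17,15.5) (13,29.5)
edge 0: (8.5,24.5)→(14.5,0.5)  cross = 8.5·0.5 − 14.5·24.5 = -351.0000; (r_i+r_j)·cross = 23·-351.0000 = -8073.0000
edge 1: (14.5,0.5)→(16.5,0.5)  cross = 14.5·0.5 − 16.5·0.5 = -1.0000; (r_i+r_j)·cross = 31·-1.0000 = -31.0000
edge 2: (16.5,0.5)→(17,15.5)  cross = 16.5·15.5 − 17·0.5 = 247.2500; (r_i+r_j)·cross = 33.5·247.2500 = 8282.8750
edge 3: (17,15.5)→(13,29.5)  cross = 17·29.5 − 13·15.5 = 300.0000; (r_i+r_j)·cross = 30·300.0000 = 9000.0000
edge 4: (13,29.5)→(8.5,24.5)  cross = 13·24.5 − 8.5·29.5 = 67.7500; (r_i+r_j)·cross = 21.5·67.7500 = 1456.6250
Σcross = 263.0000 → A = |Σcross|/2 = 131.5000 mm²
Σ(r_i+r_j)·cross = 10635.5000 → first moment M = |Σ|/6 = 1772.5833
R_c = M/A = 1772.5833/131.5000 = 13.4797 mm
θ = 210° = 3.665191 rad
V = θ·R_c·A = 3.665191·13.4797·131.5000 = 6496.857 mm³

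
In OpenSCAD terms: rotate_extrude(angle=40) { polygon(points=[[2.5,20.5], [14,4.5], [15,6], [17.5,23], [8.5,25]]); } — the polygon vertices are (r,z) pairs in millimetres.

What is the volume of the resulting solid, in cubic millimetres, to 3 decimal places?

Volume = 1308.982 mm³

Profile (r,z), 5 vertices: (2.5,20.5) (14,4.5) (15,6) (17.5,23) (8.5,25)
edge 0: (2.5,20.5)→(14,4.5)  cross = 2.5·4.5 − 14·20.5 = -275.7500; (r_i+r_j)·cross = 16.5·-275.7500 = -4549.8750
edge 1: (14,4.5)→(15,6)  cross = 14·6 − 15·4.5 = 16.5000; (r_i+r_j)·cross = 29·16.5000 = 478.5000
edge 2: (15,6)→(17.5,23)  cross = 15·23 − 17.5·6 = 240.0000; (r_i+r_j)·cross = 32.5·240.0000 = 7800.0000
edge 3: (17.5,23)→(8.5,25)  cross = 17.5·25 − 8.5·23 = 242.0000; (r_i+r_j)·cross = 26·242.0000 = 6292.0000
edge 4: (8.5,25)→(2.5,20.5)  cross = 8.5·20.5 − 2.5·25 = 111.7500; (r_i+r_j)·cross = 11·111.7500 = 1229.2500
Σcross = 334.5000 → A = |Σcross|/2 = 167.2500 mm²
Σ(r_i+r_j)·cross = 11249.8750 → first moment M = |Σ|/6 = 1874.9792
R_c = M/A = 1874.9792/167.2500 = 11.2106 mm
θ = 40° = 0.698132 rad
V = θ·R_c·A = 0.698132·11.2106·167.2500 = 1308.982 mm³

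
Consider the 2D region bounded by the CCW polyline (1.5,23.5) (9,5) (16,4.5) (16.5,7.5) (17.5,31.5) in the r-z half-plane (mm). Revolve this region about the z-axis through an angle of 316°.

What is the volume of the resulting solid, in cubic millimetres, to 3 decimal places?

Profile (r,z), 5 vertices: (1.5,23.5) (9,5) (16,4.5) (16.5,7.5) (17.5,31.5)
edge 0: (1.5,23.5)→(9,5)  cross = 1.5·5 − 9·23.5 = -204.0000; (r_i+r_j)·cross = 10.5·-204.0000 = -2142.0000
edge 1: (9,5)→(16,4.5)  cross = 9·4.5 − 16·5 = -39.5000; (r_i+r_j)·cross = 25·-39.5000 = -987.5000
edge 2: (16,4.5)→(16.5,7.5)  cross = 16·7.5 − 16.5·4.5 = 45.7500; (r_i+r_j)·cross = 32.5·45.7500 = 1486.8750
edge 3: (16.5,7.5)→(17.5,31.5)  cross = 16.5·31.5 − 17.5·7.5 = 388.5000; (r_i+r_j)·cross = 34·388.5000 = 13209.0000
edge 4: (17.5,31.5)→(1.5,23.5)  cross = 17.5·23.5 − 1.5·31.5 = 364.0000; (r_i+r_j)·cross = 19·364.0000 = 6916.0000
Σcross = 554.7500 → A = |Σcross|/2 = 277.3750 mm²
Σ(r_i+r_j)·cross = 18482.3750 → first moment M = |Σ|/6 = 3080.3958
R_c = M/A = 3080.3958/277.3750 = 11.1055 mm
θ = 316° = 5.515240 rad
V = θ·R_c·A = 5.515240·11.1055·277.3750 = 16989.124 mm³

Volume = 16989.124 mm³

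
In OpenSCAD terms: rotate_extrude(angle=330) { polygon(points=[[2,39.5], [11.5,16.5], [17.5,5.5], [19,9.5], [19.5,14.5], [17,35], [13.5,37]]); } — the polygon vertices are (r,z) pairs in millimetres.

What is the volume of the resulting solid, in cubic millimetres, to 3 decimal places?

Profile (r,z), 7 vertices: (2,39.5) (11.5,16.5) (17.5,5.5) (19,9.5) (19.5,14.5) (17,35) (13.5,37)
edge 0: (2,39.5)→(11.5,16.5)  cross = 2·16.5 − 11.5·39.5 = -421.2500; (r_i+r_j)·cross = 13.5·-421.2500 = -5686.8750
edge 1: (11.5,16.5)→(17.5,5.5)  cross = 11.5·5.5 − 17.5·16.5 = -225.5000; (r_i+r_j)·cross = 29·-225.5000 = -6539.5000
edge 2: (17.5,5.5)→(19,9.5)  cross = 17.5·9.5 − 19·5.5 = 61.7500; (r_i+r_j)·cross = 36.5·61.7500 = 2253.8750
edge 3: (19,9.5)→(19.5,14.5)  cross = 19·14.5 − 19.5·9.5 = 90.2500; (r_i+r_j)·cross = 38.5·90.2500 = 3474.6250
edge 4: (19.5,14.5)→(17,35)  cross = 19.5·35 − 17·14.5 = 436.0000; (r_i+r_j)·cross = 36.5·436.0000 = 15914.0000
edge 5: (17,35)→(13.5,37)  cross = 17·37 − 13.5·35 = 156.5000; (r_i+r_j)·cross = 30.5·156.5000 = 4773.2500
edge 6: (13.5,37)→(2,39.5)  cross = 13.5·39.5 − 2·37 = 459.2500; (r_i+r_j)·cross = 15.5·459.2500 = 7118.3750
Σcross = 557.0000 → A = |Σcross|/2 = 278.5000 mm²
Σ(r_i+r_j)·cross = 21307.7500 → first moment M = |Σ|/6 = 3551.2917
R_c = M/A = 3551.2917/278.5000 = 12.7515 mm
θ = 330° = 5.759587 rad
V = θ·R_c·A = 5.759587·12.7515·278.5000 = 20453.972 mm³

Volume = 20453.972 mm³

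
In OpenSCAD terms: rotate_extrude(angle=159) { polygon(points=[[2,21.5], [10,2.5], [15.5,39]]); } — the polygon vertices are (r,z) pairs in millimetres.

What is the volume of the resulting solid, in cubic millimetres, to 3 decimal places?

Volume = 5043.118 mm³

Profile (r,z), 3 vertices: (2,21.5) (10,2.5) (15.5,39)
edge 0: (2,21.5)→(10,2.5)  cross = 2·2.5 − 10·21.5 = -210.0000; (r_i+r_j)·cross = 12·-210.0000 = -2520.0000
edge 1: (10,2.5)→(15.5,39)  cross = 10·39 − 15.5·2.5 = 351.2500; (r_i+r_j)·cross = 25.5·351.2500 = 8956.8750
edge 2: (15.5,39)→(2,21.5)  cross = 15.5·21.5 − 2·39 = 255.2500; (r_i+r_j)·cross = 17.5·255.2500 = 4466.8750
Σcross = 396.5000 → A = |Σcross|/2 = 198.2500 mm²
Σ(r_i+r_j)·cross = 10903.7500 → first moment M = |Σ|/6 = 1817.2917
R_c = M/A = 1817.2917/198.2500 = 9.1667 mm
θ = 159° = 2.775074 rad
V = θ·R_c·A = 2.775074·9.1667·198.2500 = 5043.118 mm³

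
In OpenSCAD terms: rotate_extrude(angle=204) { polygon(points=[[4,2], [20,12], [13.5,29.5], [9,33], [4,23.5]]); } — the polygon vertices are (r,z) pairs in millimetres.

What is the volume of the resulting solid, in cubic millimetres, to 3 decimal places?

Profile (r,z), 5 vertices: (4,2) (20,12) (13.5,29.5) (9,33) (4,23.5)
edge 0: (4,2)→(20,12)  cross = 4·12 − 20·2 = 8.0000; (r_i+r_j)·cross = 24·8.0000 = 192.0000
edge 1: (20,12)→(13.5,29.5)  cross = 20·29.5 − 13.5·12 = 428.0000; (r_i+r_j)·cross = 33.5·428.0000 = 14338.0000
edge 2: (13.5,29.5)→(9,33)  cross = 13.5·33 − 9·29.5 = 180.0000; (r_i+r_j)·cross = 22.5·180.0000 = 4050.0000
edge 3: (9,33)→(4,23.5)  cross = 9·23.5 − 4·33 = 79.5000; (r_i+r_j)·cross = 13·79.5000 = 1033.5000
edge 4: (4,23.5)→(4,2)  cross = 4·2 − 4·23.5 = -86.0000; (r_i+r_j)·cross = 8·-86.0000 = -688.0000
Σcross = 609.5000 → A = |Σcross|/2 = 304.7500 mm²
Σ(r_i+r_j)·cross = 18925.5000 → first moment M = |Σ|/6 = 3154.2500
R_c = M/A = 3154.2500/304.7500 = 10.3503 mm
θ = 204° = 3.560472 rad
V = θ·R_c·A = 3.560472·10.3503·304.7500 = 11230.618 mm³

Volume = 11230.618 mm³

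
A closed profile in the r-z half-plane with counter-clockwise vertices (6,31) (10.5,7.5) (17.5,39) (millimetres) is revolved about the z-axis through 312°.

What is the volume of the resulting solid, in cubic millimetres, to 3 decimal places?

Profile (r,z), 3 vertices: (6,31) (10.5,7.5) (17.5,39)
edge 0: (6,31)→(10.5,7.5)  cross = 6·7.5 − 10.5·31 = -280.5000; (r_i+r_j)·cross = 16.5·-280.5000 = -4628.2500
edge 1: (10.5,7.5)→(17.5,39)  cross = 10.5·39 − 17.5·7.5 = 278.2500; (r_i+r_j)·cross = 28·278.2500 = 7791.0000
edge 2: (17.5,39)→(6,31)  cross = 17.5·31 − 6·39 = 308.5000; (r_i+r_j)·cross = 23.5·308.5000 = 7249.7500
Σcross = 306.2500 → A = |Σcross|/2 = 153.1250 mm²
Σ(r_i+r_j)·cross = 10412.5000 → first moment M = |Σ|/6 = 1735.4167
R_c = M/A = 1735.4167/153.1250 = 11.3333 mm
θ = 312° = 5.445427 rad
V = θ·R_c·A = 5.445427·11.3333·153.1250 = 9450.085 mm³

Volume = 9450.085 mm³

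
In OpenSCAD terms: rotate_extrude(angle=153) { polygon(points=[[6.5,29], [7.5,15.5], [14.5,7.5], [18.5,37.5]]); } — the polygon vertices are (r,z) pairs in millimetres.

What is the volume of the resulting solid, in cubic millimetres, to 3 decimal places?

Volume = 6828.206 mm³

Profile (r,z), 4 vertices: (6.5,29) (7.5,15.5) (14.5,7.5) (18.5,37.5)
edge 0: (6.5,29)→(7.5,15.5)  cross = 6.5·15.5 − 7.5·29 = -116.7500; (r_i+r_j)·cross = 14·-116.7500 = -1634.5000
edge 1: (7.5,15.5)→(14.5,7.5)  cross = 7.5·7.5 − 14.5·15.5 = -168.5000; (r_i+r_j)·cross = 22·-168.5000 = -3707.0000
edge 2: (14.5,7.5)→(18.5,37.5)  cross = 14.5·37.5 − 18.5·7.5 = 405.0000; (r_i+r_j)·cross = 33·405.0000 = 13365.0000
edge 3: (18.5,37.5)→(6.5,29)  cross = 18.5·29 − 6.5·37.5 = 292.7500; (r_i+r_j)·cross = 25·292.7500 = 7318.7500
Σcross = 412.5000 → A = |Σcross|/2 = 206.2500 mm²
Σ(r_i+r_j)·cross = 15342.2500 → first moment M = |Σ|/6 = 2557.0417
R_c = M/A = 2557.0417/206.2500 = 12.3978 mm
θ = 153° = 2.670354 rad
V = θ·R_c·A = 2.670354·12.3978·206.2500 = 6828.206 mm³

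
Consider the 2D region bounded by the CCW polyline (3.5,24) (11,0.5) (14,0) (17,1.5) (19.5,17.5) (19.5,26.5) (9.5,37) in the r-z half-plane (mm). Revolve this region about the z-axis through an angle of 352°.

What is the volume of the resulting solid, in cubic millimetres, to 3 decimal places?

Volume = 28887.270 mm³

Profile (r,z), 7 vertices: (3.5,24) (11,0.5) (14,0) (17,1.5) (19.5,17.5) (19.5,26.5) (9.5,37)
edge 0: (3.5,24)→(11,0.5)  cross = 3.5·0.5 − 11·24 = -262.2500; (r_i+r_j)·cross = 14.5·-262.2500 = -3802.6250
edge 1: (11,0.5)→(14,0)  cross = 11·0 − 14·0.5 = -7.0000; (r_i+r_j)·cross = 25·-7.0000 = -175.0000
edge 2: (14,0)→(17,1.5)  cross = 14·1.5 − 17·0 = 21.0000; (r_i+r_j)·cross = 31·21.0000 = 651.0000
edge 3: (17,1.5)→(19.5,17.5)  cross = 17·17.5 − 19.5·1.5 = 268.2500; (r_i+r_j)·cross = 36.5·268.2500 = 9791.1250
edge 4: (19.5,17.5)→(19.5,26.5)  cross = 19.5·26.5 − 19.5·17.5 = 175.5000; (r_i+r_j)·cross = 39·175.5000 = 6844.5000
edge 5: (19.5,26.5)→(9.5,37)  cross = 19.5·37 − 9.5·26.5 = 469.7500; (r_i+r_j)·cross = 29·469.7500 = 13622.7500
edge 6: (9.5,37)→(3.5,24)  cross = 9.5·24 − 3.5·37 = 98.5000; (r_i+r_j)·cross = 13·98.5000 = 1280.5000
Σcross = 763.7500 → A = |Σcross|/2 = 381.8750 mm²
Σ(r_i+r_j)·cross = 28212.2500 → first moment M = |Σ|/6 = 4702.0417
R_c = M/A = 4702.0417/381.8750 = 12.3130 mm
θ = 352° = 6.143559 rad
V = θ·R_c·A = 6.143559·12.3130·381.8750 = 28887.270 mm³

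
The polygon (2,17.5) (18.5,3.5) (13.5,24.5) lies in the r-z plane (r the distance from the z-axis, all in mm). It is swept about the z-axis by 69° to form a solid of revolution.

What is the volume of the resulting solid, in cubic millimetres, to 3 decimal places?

Profile (r,z), 3 vertices: (2,17.5) (18.5,3.5) (13.5,24.5)
edge 0: (2,17.5)→(18.5,3.5)  cross = 2·3.5 − 18.5·17.5 = -316.7500; (r_i+r_j)·cross = 20.5·-316.7500 = -6493.3750
edge 1: (18.5,3.5)→(13.5,24.5)  cross = 18.5·24.5 − 13.5·3.5 = 406.0000; (r_i+r_j)·cross = 32·406.0000 = 12992.0000
edge 2: (13.5,24.5)→(2,17.5)  cross = 13.5·17.5 − 2·24.5 = 187.2500; (r_i+r_j)·cross = 15.5·187.2500 = 2902.3750
Σcross = 276.5000 → A = |Σcross|/2 = 138.2500 mm²
Σ(r_i+r_j)·cross = 9401.0000 → first moment M = |Σ|/6 = 1566.8333
R_c = M/A = 1566.8333/138.2500 = 11.3333 mm
θ = 69° = 1.204277 rad
V = θ·R_c·A = 1.204277·11.3333·138.2500 = 1886.902 mm³

Volume = 1886.902 mm³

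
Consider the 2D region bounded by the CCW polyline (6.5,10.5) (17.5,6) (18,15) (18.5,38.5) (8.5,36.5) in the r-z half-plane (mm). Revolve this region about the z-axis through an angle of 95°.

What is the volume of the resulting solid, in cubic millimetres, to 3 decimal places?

Profile (r,z), 5 vertices: (6.5,10.5) (17.5,6) (18,15) (18.5,38.5) (8.5,36.5)
edge 0: (6.5,10.5)→(17.5,6)  cross = 6.5·6 − 17.5·10.5 = -144.7500; (r_i+r_j)·cross = 24·-144.7500 = -3474.0000
edge 1: (17.5,6)→(18,15)  cross = 17.5·15 − 18·6 = 154.5000; (r_i+r_j)·cross = 35.5·154.5000 = 5484.7500
edge 2: (18,15)→(18.5,38.5)  cross = 18·38.5 − 18.5·15 = 415.5000; (r_i+r_j)·cross = 36.5·415.5000 = 15165.7500
edge 3: (18.5,38.5)→(8.5,36.5)  cross = 18.5·36.5 − 8.5·38.5 = 348.0000; (r_i+r_j)·cross = 27·348.0000 = 9396.0000
edge 4: (8.5,36.5)→(6.5,10.5)  cross = 8.5·10.5 − 6.5·36.5 = -148.0000; (r_i+r_j)·cross = 15·-148.0000 = -2220.0000
Σcross = 625.2500 → A = |Σcross|/2 = 312.6250 mm²
Σ(r_i+r_j)·cross = 24352.5000 → first moment M = |Σ|/6 = 4058.7500
R_c = M/A = 4058.7500/312.6250 = 12.9828 mm
θ = 95° = 1.658063 rad
V = θ·R_c·A = 1.658063·12.9828·312.6250 = 6729.662 mm³

Volume = 6729.662 mm³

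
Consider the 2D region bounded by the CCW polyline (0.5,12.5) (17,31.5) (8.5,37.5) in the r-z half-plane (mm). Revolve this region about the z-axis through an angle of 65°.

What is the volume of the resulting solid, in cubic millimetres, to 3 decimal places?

Volume = 1280.621 mm³

Profile (r,z), 3 vertices: (0.5,12.5) (17,31.5) (8.5,37.5)
edge 0: (0.5,12.5)→(17,31.5)  cross = 0.5·31.5 − 17·12.5 = -196.7500; (r_i+r_j)·cross = 17.5·-196.7500 = -3443.1250
edge 1: (17,31.5)→(8.5,37.5)  cross = 17·37.5 − 8.5·31.5 = 369.7500; (r_i+r_j)·cross = 25.5·369.7500 = 9428.6250
edge 2: (8.5,37.5)→(0.5,12.5)  cross = 8.5·12.5 − 0.5·37.5 = 87.5000; (r_i+r_j)·cross = 9·87.5000 = 787.5000
Σcross = 260.5000 → A = |Σcross|/2 = 130.2500 mm²
Σ(r_i+r_j)·cross = 6773.0000 → first moment M = |Σ|/6 = 1128.8333
R_c = M/A = 1128.8333/130.2500 = 8.6667 mm
θ = 65° = 1.134464 rad
V = θ·R_c·A = 1.134464·8.6667·130.2500 = 1280.621 mm³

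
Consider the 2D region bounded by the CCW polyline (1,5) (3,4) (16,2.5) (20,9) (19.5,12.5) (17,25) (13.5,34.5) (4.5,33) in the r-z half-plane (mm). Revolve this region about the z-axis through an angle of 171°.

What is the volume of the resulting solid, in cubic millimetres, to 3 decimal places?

Profile (r,z), 8 vertices: (1,5) (3,4) (16,2.5) (20,9) (19.5,12.5) (17,25) (13.5,34.5) (4.5,33)
edge 0: (1,5)→(3,4)  cross = 1·4 − 3·5 = -11.0000; (r_i+r_j)·cross = 4·-11.0000 = -44.0000
edge 1: (3,4)→(16,2.5)  cross = 3·2.5 − 16·4 = -56.5000; (r_i+r_j)·cross = 19·-56.5000 = -1073.5000
edge 2: (16,2.5)→(20,9)  cross = 16·9 − 20·2.5 = 94.0000; (r_i+r_j)·cross = 36·94.0000 = 3384.0000
edge 3: (20,9)→(19.5,12.5)  cross = 20·12.5 − 19.5·9 = 74.5000; (r_i+r_j)·cross = 39.5·74.5000 = 2942.7500
edge 4: (19.5,12.5)→(17,25)  cross = 19.5·25 − 17·12.5 = 275.0000; (r_i+r_j)·cross = 36.5·275.0000 = 10037.5000
edge 5: (17,25)→(13.5,34.5)  cross = 17·34.5 − 13.5·25 = 249.0000; (r_i+r_j)·cross = 30.5·249.0000 = 7594.5000
edge 6: (13.5,34.5)→(4.5,33)  cross = 13.5·33 − 4.5·34.5 = 290.2500; (r_i+r_j)·cross = 18·290.2500 = 5224.5000
edge 7: (4.5,33)→(1,5)  cross = 4.5·5 − 1·33 = -10.5000; (r_i+r_j)·cross = 5.5·-10.5000 = -57.7500
Σcross = 904.7500 → A = |Σcross|/2 = 452.3750 mm²
Σ(r_i+r_j)·cross = 28008.0000 → first moment M = |Σ|/6 = 4668.0000
R_c = M/A = 4668.0000/452.3750 = 10.3189 mm
θ = 171° = 2.984513 rad
V = θ·R_c·A = 2.984513·10.3189·452.3750 = 13931.707 mm³

Volume = 13931.707 mm³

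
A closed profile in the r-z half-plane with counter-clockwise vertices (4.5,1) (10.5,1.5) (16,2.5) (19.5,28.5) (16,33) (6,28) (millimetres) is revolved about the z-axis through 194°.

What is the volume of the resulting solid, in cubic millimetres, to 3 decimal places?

Volume = 14309.541 mm³

Profile (r,z), 6 vertices: (4.5,1) (10.5,1.5) (16,2.5) (19.5,28.5) (16,33) (6,28)
edge 0: (4.5,1)→(10.5,1.5)  cross = 4.5·1.5 − 10.5·1 = -3.7500; (r_i+r_j)·cross = 15·-3.7500 = -56.2500
edge 1: (10.5,1.5)→(16,2.5)  cross = 10.5·2.5 − 16·1.5 = 2.2500; (r_i+r_j)·cross = 26.5·2.2500 = 59.6250
edge 2: (16,2.5)→(19.5,28.5)  cross = 16·28.5 − 19.5·2.5 = 407.2500; (r_i+r_j)·cross = 35.5·407.2500 = 14457.3750
edge 3: (19.5,28.5)→(16,33)  cross = 19.5·33 − 16·28.5 = 187.5000; (r_i+r_j)·cross = 35.5·187.5000 = 6656.2500
edge 4: (16,33)→(6,28)  cross = 16·28 − 6·33 = 250.0000; (r_i+r_j)·cross = 22·250.0000 = 5500.0000
edge 5: (6,28)→(4.5,1)  cross = 6·1 − 4.5·28 = -120.0000; (r_i+r_j)·cross = 10.5·-120.0000 = -1260.0000
Σcross = 723.2500 → A = |Σcross|/2 = 361.6250 mm²
Σ(r_i+r_j)·cross = 25357.0000 → first moment M = |Σ|/6 = 4226.1667
R_c = M/A = 4226.1667/361.6250 = 11.6866 mm
θ = 194° = 3.385939 rad
V = θ·R_c·A = 3.385939·11.6866·361.6250 = 14309.541 mm³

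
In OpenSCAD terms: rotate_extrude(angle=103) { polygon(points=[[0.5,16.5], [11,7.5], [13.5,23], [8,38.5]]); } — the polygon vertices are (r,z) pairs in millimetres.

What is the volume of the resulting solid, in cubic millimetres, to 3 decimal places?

Profile (r,z), 4 vertices: (0.5,16.5) (11,7.5) (13.5,23) (8,38.5)
edge 0: (0.5,16.5)→(11,7.5)  cross = 0.5·7.5 − 11·16.5 = -177.7500; (r_i+r_j)·cross = 11.5·-177.7500 = -2044.1250
edge 1: (11,7.5)→(13.5,23)  cross = 11·23 − 13.5·7.5 = 151.7500; (r_i+r_j)·cross = 24.5·151.7500 = 3717.8750
edge 2: (13.5,23)→(8,38.5)  cross = 13.5·38.5 − 8·23 = 335.7500; (r_i+r_j)·cross = 21.5·335.7500 = 7218.6250
edge 3: (8,38.5)→(0.5,16.5)  cross = 8·16.5 − 0.5·38.5 = 112.7500; (r_i+r_j)·cross = 8.5·112.7500 = 958.3750
Σcross = 422.5000 → A = |Σcross|/2 = 211.2500 mm²
Σ(r_i+r_j)·cross = 9850.7500 → first moment M = |Σ|/6 = 1641.7917
R_c = M/A = 1641.7917/211.2500 = 7.7718 mm
θ = 103° = 1.797689 rad
V = θ·R_c·A = 1.797689·7.7718·211.2500 = 2951.431 mm³

Volume = 2951.431 mm³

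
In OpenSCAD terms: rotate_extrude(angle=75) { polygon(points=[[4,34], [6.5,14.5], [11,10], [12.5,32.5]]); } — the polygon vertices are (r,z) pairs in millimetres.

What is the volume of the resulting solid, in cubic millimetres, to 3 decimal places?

Profile (r,z), 4 vertices: (4,34) (6.5,14.5) (11,10) (12.5,32.5)
edge 0: (4,34)→(6.5,14.5)  cross = 4·14.5 − 6.5·34 = -163.0000; (r_i+r_j)·cross = 10.5·-163.0000 = -1711.5000
edge 1: (6.5,14.5)→(11,10)  cross = 6.5·10 − 11·14.5 = -94.5000; (r_i+r_j)·cross = 17.5·-94.5000 = -1653.7500
edge 2: (11,10)→(12.5,32.5)  cross = 11·32.5 − 12.5·10 = 232.5000; (r_i+r_j)·cross = 23.5·232.5000 = 5463.7500
edge 3: (12.5,32.5)→(4,34)  cross = 12.5·34 − 4·32.5 = 295.0000; (r_i+r_j)·cross = 16.5·295.0000 = 4867.5000
Σcross = 270.0000 → A = |Σcross|/2 = 135.0000 mm²
Σ(r_i+r_j)·cross = 6966.0000 → first moment M = |Σ|/6 = 1161.0000
R_c = M/A = 1161.0000/135.0000 = 8.6000 mm
θ = 75° = 1.308997 rad
V = θ·R_c·A = 1.308997·8.6000·135.0000 = 1519.745 mm³

Volume = 1519.745 mm³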